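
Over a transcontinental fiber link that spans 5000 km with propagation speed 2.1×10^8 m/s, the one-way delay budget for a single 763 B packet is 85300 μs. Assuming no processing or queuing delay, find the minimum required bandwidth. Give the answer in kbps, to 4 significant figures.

99.27 kbps

L = 6104 bits.
Propagation delay = 5000000 / 210000000 = 23809.5 μs.
Transmission budget = 85300 − 23809.5 = 61490.5 μs.
R ≥ L / t_tx = 6104 bits / 0.0614905 s = 99.27 kbps.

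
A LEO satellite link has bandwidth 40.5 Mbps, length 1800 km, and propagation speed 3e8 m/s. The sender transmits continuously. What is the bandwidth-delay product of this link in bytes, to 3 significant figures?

Propagation delay = 1800000 / 300000000 = 0.006 s.
BDP = R × t_prop = 40500000 × 0.006 = 243000 bits.
In bytes: 243000/8 = 30400 bytes.

30400 bytes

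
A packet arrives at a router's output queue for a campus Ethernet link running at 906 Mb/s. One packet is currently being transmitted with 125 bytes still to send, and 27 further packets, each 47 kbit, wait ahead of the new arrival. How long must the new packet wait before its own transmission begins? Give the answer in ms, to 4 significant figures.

Each queued packet: L/R = 47000/906000000 = 0.0518764 ms.
27 queued → 1.40066 ms.
Plus remaining 1000 bits of current packet: 0.00110375 ms.
Queuing delay = 1.402 ms.

1.402 ms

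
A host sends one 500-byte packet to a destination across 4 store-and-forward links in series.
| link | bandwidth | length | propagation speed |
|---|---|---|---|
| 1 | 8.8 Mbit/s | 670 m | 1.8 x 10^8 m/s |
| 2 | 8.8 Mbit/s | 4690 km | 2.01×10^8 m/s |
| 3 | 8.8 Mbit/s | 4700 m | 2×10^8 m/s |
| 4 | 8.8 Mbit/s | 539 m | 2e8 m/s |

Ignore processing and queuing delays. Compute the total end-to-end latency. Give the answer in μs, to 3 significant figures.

25200 μs

L = 500 × 8 = 4000 bits.
Transmission delay per hop = L/R = 4000/8800000 = 454.545 μs; 4 hops → 1818.18 μs.
Propagation delays (d/s per hop): 3.72222, 23333.3, 23.5, 2.695 μs; sum = 23363.3 μs.
End-to-end = 25200 μs.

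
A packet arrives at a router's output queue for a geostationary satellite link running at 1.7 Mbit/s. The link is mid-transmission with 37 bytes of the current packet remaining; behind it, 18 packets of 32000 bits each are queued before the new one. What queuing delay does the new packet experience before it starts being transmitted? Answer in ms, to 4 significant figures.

339.0 ms

Each queued packet: L/R = 32000/1700000 = 18.8235 ms.
18 queued → 338.824 ms.
Plus remaining 296 bits of current packet: 0.174118 ms.
Queuing delay = 339.0 ms.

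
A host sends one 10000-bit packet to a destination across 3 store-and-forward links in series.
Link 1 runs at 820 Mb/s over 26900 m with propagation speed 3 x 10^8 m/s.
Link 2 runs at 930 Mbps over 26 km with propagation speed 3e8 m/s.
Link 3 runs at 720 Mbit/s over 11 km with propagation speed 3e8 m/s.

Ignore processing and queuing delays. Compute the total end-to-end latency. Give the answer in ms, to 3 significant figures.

Transmission delays (L/R per hop): 0.0121951, 0.0107527, 0.0138889 ms; sum = 0.0368367 ms.
Propagation delays (d/s per hop): 0.0896667, 0.0866667, 0.0366667 ms; sum = 0.213 ms.
End-to-end = 0.250 ms.

0.250 ms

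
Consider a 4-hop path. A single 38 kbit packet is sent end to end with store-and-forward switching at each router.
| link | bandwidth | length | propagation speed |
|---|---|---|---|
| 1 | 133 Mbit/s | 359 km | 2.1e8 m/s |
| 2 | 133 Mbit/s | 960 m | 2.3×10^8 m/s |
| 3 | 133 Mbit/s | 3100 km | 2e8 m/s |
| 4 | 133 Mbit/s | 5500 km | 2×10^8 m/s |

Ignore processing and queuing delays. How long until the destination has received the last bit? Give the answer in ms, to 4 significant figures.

45.86 ms

L = 38000 bits.
Transmission delay per hop = L/R = 38000/133000000 = 0.285714 ms; 4 hops → 1.14286 ms.
Propagation delays (d/s per hop): 1.70952, 0.00417391, 15.5, 27.5 ms; sum = 44.7137 ms.
End-to-end = 45.86 ms.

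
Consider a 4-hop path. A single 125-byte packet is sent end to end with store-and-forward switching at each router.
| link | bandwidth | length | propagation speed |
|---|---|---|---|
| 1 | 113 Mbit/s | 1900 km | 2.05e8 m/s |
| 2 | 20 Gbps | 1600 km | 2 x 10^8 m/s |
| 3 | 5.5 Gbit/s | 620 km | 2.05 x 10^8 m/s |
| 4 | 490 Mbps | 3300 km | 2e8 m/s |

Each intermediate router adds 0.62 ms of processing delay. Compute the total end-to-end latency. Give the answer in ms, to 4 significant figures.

L = 125 × 8 = 1000 bits.
Transmission delays (L/R per hop): 0.00884956, 5e-05, 0.000181818, 0.00204082 ms; sum = 0.0111222 ms.
Propagation delays (d/s per hop): 9.26829, 8, 3.02439, 16.5 ms; sum = 36.7927 ms.
Processing at 3 router(s): 3 × 0.62 ms = 1.86 ms.
End-to-end = 38.66 ms.

38.66 ms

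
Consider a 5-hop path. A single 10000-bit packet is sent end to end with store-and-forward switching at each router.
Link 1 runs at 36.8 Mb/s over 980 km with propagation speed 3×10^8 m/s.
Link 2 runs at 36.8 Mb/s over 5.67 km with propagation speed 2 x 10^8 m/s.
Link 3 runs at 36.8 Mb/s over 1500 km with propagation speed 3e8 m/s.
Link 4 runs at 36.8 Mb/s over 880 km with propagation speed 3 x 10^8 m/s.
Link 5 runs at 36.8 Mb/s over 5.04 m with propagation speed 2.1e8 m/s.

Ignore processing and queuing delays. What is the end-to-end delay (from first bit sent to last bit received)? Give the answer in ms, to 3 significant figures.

Transmission delay per hop = L/R = 10000/36800000 = 0.271739 ms; 5 hops → 1.3587 ms.
Propagation delays (d/s per hop): 3.26667, 0.02835, 5, 2.93333, 2.4e-05 ms; sum = 11.2284 ms.
End-to-end = 12.6 ms.

12.6 ms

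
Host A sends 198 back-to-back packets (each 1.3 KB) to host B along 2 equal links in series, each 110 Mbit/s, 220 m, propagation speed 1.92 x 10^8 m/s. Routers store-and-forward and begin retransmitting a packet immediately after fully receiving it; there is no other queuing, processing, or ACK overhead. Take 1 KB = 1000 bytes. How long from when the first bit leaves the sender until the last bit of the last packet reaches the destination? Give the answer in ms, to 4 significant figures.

18.82 ms

Per-hop transmission t_tx = L/R = 10400/110000000 = 0.0945455 ms.
Per-hop propagation t_prop = 220/192000000 = 0.00114583 ms.
Pipeline fill: first packet needs 2·t_tx to clear all hops; remaining 197 packets each add one t_tx.
Total = (2+198-1)·t_tx + 2·t_prop = 199·0.0945455 + 2·0.00114583 = 18.82 ms.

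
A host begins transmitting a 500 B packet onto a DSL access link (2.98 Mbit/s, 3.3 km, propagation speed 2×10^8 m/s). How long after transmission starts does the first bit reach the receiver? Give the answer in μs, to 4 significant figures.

16.50 μs

First bit experiences only propagation delay: d/s = 3300/200000000 = 16.50 μs.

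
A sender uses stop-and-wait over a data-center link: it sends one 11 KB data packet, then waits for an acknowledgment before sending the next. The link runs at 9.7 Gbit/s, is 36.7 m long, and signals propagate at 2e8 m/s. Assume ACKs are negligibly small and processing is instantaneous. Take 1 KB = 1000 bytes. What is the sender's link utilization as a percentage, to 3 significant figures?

t_tx = L/R = 88000/9700000000 = 9.07216e-06 s.
t_prop = 36.7/200000000 = 1.835e-07 s; RTT = 3.67e-07 s.
Cycle = t_tx + RTT = 9.43916e-06 s.
Utilization = t_tx / cycle = 9.07216e-06/9.43916e-06 = 96.1 %.

96.1 %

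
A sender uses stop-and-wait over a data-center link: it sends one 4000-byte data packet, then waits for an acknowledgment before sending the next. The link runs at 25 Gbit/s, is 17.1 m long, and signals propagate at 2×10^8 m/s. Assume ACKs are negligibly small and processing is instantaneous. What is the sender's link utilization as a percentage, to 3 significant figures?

88.2 %

t_tx = L/R = 32000/25000000000 = 1.28e-06 s.
t_prop = 17.1/200000000 = 8.55e-08 s; RTT = 1.71e-07 s.
Cycle = t_tx + RTT = 1.451e-06 s.
Utilization = t_tx / cycle = 1.28e-06/1.451e-06 = 88.2 %.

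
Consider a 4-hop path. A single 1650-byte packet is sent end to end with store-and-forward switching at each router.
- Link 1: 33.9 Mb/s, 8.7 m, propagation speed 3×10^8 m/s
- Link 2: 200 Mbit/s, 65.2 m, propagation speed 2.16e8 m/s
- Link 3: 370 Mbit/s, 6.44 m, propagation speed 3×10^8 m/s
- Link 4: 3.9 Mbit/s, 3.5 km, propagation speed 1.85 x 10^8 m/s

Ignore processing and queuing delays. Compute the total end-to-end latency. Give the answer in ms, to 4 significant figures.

L = 1650 × 8 = 13200 bits.
Transmission delays (L/R per hop): 0.389381, 0.066, 0.0356757, 3.38462 ms; sum = 3.87567 ms.
Propagation delays (d/s per hop): 2.9e-05, 0.000301852, 2.14667e-05, 0.0189189 ms; sum = 0.0192712 ms.
End-to-end = 3.895 ms.

3.895 ms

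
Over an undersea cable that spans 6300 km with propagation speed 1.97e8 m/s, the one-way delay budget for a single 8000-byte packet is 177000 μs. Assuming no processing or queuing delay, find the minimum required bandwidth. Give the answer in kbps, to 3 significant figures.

441 kbps

L = 64000 bits.
Propagation delay = 6300000 / 197000000 = 31979.7 μs.
Transmission budget = 177000 − 31979.7 = 145020 μs.
R ≥ L / t_tx = 64000 bits / 0.14502 s = 441 kbps.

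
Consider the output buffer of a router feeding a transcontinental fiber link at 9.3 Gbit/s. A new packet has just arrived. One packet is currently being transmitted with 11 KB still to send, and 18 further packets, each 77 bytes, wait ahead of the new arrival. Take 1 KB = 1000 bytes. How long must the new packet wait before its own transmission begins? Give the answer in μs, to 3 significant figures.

Each queued packet: L/R = 616/9300000000 = 0.0662366 μs.
18 queued → 1.19226 μs.
Plus remaining 88000 bits of current packet: 9.46237 μs.
Queuing delay = 10.7 μs.

10.7 μs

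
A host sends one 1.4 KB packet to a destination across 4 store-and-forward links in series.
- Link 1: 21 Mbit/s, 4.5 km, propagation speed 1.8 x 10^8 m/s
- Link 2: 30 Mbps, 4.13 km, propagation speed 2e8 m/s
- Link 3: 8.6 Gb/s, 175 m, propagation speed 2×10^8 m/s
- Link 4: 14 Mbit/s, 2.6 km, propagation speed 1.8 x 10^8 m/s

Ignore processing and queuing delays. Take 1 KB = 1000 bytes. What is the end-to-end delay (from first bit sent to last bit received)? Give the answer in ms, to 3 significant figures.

1.77 ms

L = 11200 bits.
Transmission delays (L/R per hop): 0.533333, 0.373333, 0.00130233, 0.8 ms; sum = 1.70797 ms.
Propagation delays (d/s per hop): 0.025, 0.02065, 0.000875, 0.0144444 ms; sum = 0.0609694 ms.
End-to-end = 1.77 ms.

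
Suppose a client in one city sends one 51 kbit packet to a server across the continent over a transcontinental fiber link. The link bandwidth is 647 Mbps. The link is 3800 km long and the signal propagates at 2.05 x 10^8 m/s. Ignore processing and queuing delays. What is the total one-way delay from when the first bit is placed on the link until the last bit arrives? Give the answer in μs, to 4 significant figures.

18620 μs

L = 51000 bits.
Transmission delay = L/R = 51000 / 647000000 = 78.8253 μs.
Propagation delay = d/s = 3800000 m / 2.05e+08 m/s = 18536.6 μs.
Total = 18620 μs.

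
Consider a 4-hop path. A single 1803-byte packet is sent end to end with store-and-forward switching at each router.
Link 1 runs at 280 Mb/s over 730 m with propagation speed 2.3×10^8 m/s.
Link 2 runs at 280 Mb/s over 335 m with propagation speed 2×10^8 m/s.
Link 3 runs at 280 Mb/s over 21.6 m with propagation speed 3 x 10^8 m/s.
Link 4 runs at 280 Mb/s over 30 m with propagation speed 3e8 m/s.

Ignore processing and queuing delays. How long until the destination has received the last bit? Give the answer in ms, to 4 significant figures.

L = 1803 × 8 = 14424 bits.
Transmission delay per hop = L/R = 14424/280000000 = 0.0515143 ms; 4 hops → 0.206057 ms.
Propagation delays (d/s per hop): 0.00317391, 0.001675, 7.2e-05, 0.0001 ms; sum = 0.00502091 ms.
End-to-end = 0.2111 ms.

0.2111 ms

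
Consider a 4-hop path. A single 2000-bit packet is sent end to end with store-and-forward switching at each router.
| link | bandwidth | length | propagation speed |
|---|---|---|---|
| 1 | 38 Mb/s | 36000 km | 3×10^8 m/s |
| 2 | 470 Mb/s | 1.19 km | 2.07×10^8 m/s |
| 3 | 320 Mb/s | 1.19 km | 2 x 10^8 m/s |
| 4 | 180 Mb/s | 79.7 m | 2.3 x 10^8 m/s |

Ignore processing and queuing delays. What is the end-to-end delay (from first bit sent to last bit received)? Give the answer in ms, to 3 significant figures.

120 ms

Transmission delays (L/R per hop): 0.0526316, 0.00425532, 0.00625, 0.0111111 ms; sum = 0.074248 ms.
Propagation delays (d/s per hop): 120, 0.00574879, 0.00595, 0.000346522 ms; sum = 120.012 ms.
End-to-end = 120 ms.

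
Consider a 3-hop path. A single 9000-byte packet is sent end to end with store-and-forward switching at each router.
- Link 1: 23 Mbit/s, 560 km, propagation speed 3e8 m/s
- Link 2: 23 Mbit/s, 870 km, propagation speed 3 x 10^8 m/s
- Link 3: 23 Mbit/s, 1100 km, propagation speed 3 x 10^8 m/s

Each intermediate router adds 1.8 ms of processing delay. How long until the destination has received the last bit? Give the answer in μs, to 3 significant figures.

21400 μs

L = 9000 × 8 = 72000 bits.
Transmission delay per hop = L/R = 72000/23000000 = 3130.43 μs; 3 hops → 9391.3 μs.
Propagation delays (d/s per hop): 1866.67, 2900, 3666.67 μs; sum = 8433.33 μs.
Processing at 2 router(s): 2 × 1.8 ms = 3600 μs.
End-to-end = 21400 μs.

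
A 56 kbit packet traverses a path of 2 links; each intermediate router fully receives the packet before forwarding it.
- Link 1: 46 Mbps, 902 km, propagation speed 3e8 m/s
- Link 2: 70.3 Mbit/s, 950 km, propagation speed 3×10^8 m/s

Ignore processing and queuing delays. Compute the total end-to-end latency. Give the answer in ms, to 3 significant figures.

L = 56000 bits.
Transmission delays (L/R per hop): 1.21739, 0.796586 ms; sum = 2.01398 ms.
Propagation delays (d/s per hop): 3.00667, 3.16667 ms; sum = 6.17333 ms.
End-to-end = 8.19 ms.

8.19 ms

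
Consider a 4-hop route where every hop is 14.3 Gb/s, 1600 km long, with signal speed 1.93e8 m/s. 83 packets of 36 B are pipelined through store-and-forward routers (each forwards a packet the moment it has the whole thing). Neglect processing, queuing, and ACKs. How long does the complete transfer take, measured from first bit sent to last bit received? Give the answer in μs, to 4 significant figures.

33160 μs

Per-hop transmission t_tx = L/R = 288/14300000000 = 0.0201399 μs.
Per-hop propagation t_prop = 1600000/193000000 = 8290.16 μs.
Pipeline fill: first packet needs 4·t_tx to clear all hops; remaining 82 packets each add one t_tx.
Total = (4+83-1)·t_tx + 4·t_prop = 86·0.0201399 + 4·8290.16 = 33160 μs.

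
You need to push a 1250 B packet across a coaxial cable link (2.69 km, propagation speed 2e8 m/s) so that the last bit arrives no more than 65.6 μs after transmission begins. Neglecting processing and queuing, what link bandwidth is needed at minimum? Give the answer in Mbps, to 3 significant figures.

192 Mbps

L = 10000 bits.
Propagation delay = 2690 / 200000000 = 13.45 μs.
Transmission budget = 65.6 − 13.45 = 52.15 μs.
R ≥ L / t_tx = 10000 bits / 5.215e-05 s = 192 Mbps.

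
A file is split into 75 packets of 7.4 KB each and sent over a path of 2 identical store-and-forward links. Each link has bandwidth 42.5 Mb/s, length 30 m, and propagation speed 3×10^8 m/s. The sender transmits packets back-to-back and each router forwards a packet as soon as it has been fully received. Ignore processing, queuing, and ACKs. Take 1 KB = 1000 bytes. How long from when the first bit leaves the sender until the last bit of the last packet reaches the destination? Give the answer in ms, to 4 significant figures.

Per-hop transmission t_tx = L/R = 59200/42500000 = 1.39294 ms.
Per-hop propagation t_prop = 30/300000000 = 0.0001 ms.
Pipeline fill: first packet needs 2·t_tx to clear all hops; remaining 74 packets each add one t_tx.
Total = (2+75-1)·t_tx + 2·t_prop = 76·1.39294 + 2·0.0001 = 105.9 ms.

105.9 ms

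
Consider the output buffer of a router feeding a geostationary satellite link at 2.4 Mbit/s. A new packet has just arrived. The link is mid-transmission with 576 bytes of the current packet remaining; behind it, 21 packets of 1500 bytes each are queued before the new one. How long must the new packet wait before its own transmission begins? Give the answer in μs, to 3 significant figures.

Each queued packet: L/R = 12000/2400000 = 5000 μs.
21 queued → 105000 μs.
Plus remaining 4608 bits of current packet: 1920 μs.
Queuing delay = 107000 μs.

107000 μs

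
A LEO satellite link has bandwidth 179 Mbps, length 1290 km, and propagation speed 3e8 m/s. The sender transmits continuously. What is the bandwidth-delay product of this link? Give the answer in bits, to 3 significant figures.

770000 bits

Propagation delay = 1290000 / 300000000 = 0.0043 s.
BDP = R × t_prop = 179000000 × 0.0043 = 769700 bits.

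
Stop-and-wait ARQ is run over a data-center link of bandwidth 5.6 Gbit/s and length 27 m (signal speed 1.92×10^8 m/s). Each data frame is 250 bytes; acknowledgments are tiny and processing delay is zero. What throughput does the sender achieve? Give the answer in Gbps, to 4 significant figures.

t_tx = L/R = 2000/5600000000 = 3.57143e-07 s.
t_prop = 27/192000000 = 1.40625e-07 s; RTT = 2.8125e-07 s.
Cycle = t_tx + RTT = 6.38393e-07 s.
Throughput = L / cycle = 2000 / 6.38393e-07 = 3.133 Gbps.

3.133 Gbps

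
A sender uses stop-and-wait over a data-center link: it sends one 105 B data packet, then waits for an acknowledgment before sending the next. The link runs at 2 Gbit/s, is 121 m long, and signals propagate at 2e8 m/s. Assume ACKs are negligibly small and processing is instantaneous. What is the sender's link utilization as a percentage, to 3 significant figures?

t_tx = L/R = 840/2000000000 = 4.2e-07 s.
t_prop = 121/200000000 = 6.05e-07 s; RTT = 1.21e-06 s.
Cycle = t_tx + RTT = 1.63e-06 s.
Utilization = t_tx / cycle = 4.2e-07/1.63e-06 = 25.8 %.

25.8 %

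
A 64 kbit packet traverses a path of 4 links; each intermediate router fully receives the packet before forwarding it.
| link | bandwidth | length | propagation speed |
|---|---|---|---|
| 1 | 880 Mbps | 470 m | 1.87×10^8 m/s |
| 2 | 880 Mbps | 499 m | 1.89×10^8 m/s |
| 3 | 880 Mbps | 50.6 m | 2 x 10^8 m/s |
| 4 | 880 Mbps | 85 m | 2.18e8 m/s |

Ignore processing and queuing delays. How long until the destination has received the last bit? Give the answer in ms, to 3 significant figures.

0.297 ms

L = 64000 bits.
Transmission delay per hop = L/R = 64000/880000000 = 0.0727273 ms; 4 hops → 0.290909 ms.
Propagation delays (d/s per hop): 0.00251337, 0.00264021, 0.000253, 0.000389908 ms; sum = 0.00579649 ms.
End-to-end = 0.297 ms.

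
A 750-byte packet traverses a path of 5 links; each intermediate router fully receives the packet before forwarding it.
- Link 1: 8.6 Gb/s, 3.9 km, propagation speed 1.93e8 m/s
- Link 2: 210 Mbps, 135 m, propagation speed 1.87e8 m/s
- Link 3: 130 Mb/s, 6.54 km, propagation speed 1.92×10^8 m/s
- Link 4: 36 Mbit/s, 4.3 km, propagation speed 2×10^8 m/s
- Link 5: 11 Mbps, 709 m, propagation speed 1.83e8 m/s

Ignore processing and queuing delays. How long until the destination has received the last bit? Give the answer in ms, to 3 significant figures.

0.868 ms

L = 750 × 8 = 6000 bits.
Transmission delays (L/R per hop): 0.000697674, 0.0285714, 0.0461538, 0.166667, 0.545455 ms; sum = 0.787544 ms.
Propagation delays (d/s per hop): 0.0202073, 0.000721925, 0.0340625, 0.0215, 0.00387432 ms; sum = 0.080366 ms.
End-to-end = 0.868 ms.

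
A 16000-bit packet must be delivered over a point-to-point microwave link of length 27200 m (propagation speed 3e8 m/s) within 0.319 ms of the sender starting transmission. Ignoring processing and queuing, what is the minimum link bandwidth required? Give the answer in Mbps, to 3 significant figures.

Propagation delay = 27200 / 300000000 = 0.0906667 ms.
Transmission budget = 0.319 − 0.0906667 = 0.228333 ms.
R ≥ L / t_tx = 16000 bits / 0.000228333 s = 70.1 Mbps.

70.1 Mbps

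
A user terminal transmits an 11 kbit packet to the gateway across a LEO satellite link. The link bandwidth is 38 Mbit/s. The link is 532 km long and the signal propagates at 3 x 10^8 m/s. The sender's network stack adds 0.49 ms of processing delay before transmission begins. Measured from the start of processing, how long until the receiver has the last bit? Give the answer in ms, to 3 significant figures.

2.55 ms

L = 11000 bits.
Transmission delay = L/R = 11000 / 38000000 = 0.289474 ms.
Propagation delay = d/s = 532000 m / 300000000 m/s = 1.77333 ms.
Plus processing delay 0.49 ms = 0.49 ms.
Total = 2.55 ms.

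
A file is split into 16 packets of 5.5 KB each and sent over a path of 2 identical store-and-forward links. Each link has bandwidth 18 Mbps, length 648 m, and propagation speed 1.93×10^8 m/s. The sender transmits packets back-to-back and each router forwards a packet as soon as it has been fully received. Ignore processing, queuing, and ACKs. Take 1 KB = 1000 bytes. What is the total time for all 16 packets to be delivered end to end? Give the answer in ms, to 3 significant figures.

Per-hop transmission t_tx = L/R = 44000/18000000 = 2.44444 ms.
Per-hop propagation t_prop = 648/193000000 = 0.00335751 ms.
Pipeline fill: first packet needs 2·t_tx to clear all hops; remaining 15 packets each add one t_tx.
Total = (2+16-1)·t_tx + 2·t_prop = 17·2.44444 + 2·0.00335751 = 41.6 ms.

41.6 ms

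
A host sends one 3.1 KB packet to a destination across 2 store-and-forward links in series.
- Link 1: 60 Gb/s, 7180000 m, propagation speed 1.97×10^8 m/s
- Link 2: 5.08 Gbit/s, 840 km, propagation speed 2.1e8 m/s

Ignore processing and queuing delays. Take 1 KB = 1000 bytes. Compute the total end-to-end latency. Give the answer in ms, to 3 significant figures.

40.5 ms

L = 24800 bits.
Transmission delays (L/R per hop): 0.000413333, 0.00488189 ms; sum = 0.00529522 ms.
Propagation delays (d/s per hop): 36.4467, 4 ms; sum = 40.4467 ms.
End-to-end = 40.5 ms.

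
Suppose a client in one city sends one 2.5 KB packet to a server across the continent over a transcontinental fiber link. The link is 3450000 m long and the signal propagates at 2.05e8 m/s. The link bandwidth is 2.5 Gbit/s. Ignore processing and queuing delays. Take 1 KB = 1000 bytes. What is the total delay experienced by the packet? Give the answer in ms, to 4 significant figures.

16.84 ms

L = 20000 bits.
Transmission delay = L/R = 20000 / 2500000000 = 0.008 ms.
Propagation delay = d/s = 3450000 m / 2.05e+08 m/s = 16.8293 ms.
Total = 16.84 ms.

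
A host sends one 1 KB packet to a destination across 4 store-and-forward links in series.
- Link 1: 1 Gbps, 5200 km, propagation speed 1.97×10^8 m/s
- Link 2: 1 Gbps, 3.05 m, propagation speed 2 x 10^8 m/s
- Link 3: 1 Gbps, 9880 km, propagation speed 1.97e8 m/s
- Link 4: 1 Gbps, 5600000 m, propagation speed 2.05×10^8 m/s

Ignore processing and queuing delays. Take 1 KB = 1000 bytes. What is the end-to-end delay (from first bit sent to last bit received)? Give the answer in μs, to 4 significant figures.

L = 8000 bits.
Transmission delay per hop = L/R = 8000/1000000000 = 8 μs; 4 hops → 32 μs.
Propagation delays (d/s per hop): 26395.9, 0.01525, 50152.3, 27317.1 μs; sum = 103865 μs.
End-to-end = 103900 μs.

103900 μs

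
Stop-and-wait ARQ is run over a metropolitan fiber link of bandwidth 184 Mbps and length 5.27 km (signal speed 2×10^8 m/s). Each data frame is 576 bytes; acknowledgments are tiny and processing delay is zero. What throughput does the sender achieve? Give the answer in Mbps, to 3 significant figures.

59.3 Mbps

t_tx = L/R = 4608/184000000 = 2.50435e-05 s.
t_prop = 5270/200000000 = 2.635e-05 s; RTT = 5.27e-05 s.
Cycle = t_tx + RTT = 7.77435e-05 s.
Throughput = L / cycle = 4608 / 7.77435e-05 = 59.3 Mbps.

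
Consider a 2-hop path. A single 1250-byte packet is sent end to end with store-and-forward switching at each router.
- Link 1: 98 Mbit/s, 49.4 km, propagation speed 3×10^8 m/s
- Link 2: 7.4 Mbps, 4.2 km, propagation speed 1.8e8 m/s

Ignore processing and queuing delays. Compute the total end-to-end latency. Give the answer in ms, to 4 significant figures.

L = 1250 × 8 = 10000 bits.
Transmission delays (L/R per hop): 0.102041, 1.35135 ms; sum = 1.45339 ms.
Propagation delays (d/s per hop): 0.164667, 0.0233333 ms; sum = 0.188 ms.
End-to-end = 1.641 ms.

1.641 ms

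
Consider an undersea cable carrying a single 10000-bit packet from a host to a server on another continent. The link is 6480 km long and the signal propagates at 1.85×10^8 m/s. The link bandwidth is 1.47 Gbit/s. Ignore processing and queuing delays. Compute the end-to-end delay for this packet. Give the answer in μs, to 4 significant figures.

Transmission delay = L/R = 10000 / 1470000000 = 6.80272 μs.
Propagation delay = d/s = 6480000 m / 185000000 m/s = 35027 μs.
Total = 35030 μs.

35030 μs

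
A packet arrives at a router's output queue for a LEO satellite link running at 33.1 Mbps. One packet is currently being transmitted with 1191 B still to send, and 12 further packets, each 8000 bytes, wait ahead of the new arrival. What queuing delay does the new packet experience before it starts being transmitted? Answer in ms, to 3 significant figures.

23.5 ms

Each queued packet: L/R = 64000/33100000 = 1.93353 ms.
12 queued → 23.2024 ms.
Plus remaining 9528 bits of current packet: 0.287855 ms.
Queuing delay = 23.5 ms.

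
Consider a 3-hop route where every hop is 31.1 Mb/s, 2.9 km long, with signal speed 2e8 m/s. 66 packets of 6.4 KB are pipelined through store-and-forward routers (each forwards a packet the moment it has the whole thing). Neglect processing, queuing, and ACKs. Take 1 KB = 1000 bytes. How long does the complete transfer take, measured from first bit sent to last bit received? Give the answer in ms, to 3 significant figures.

112 ms

Per-hop transmission t_tx = L/R = 51200/31100000 = 1.6463 ms.
Per-hop propagation t_prop = 2900/200000000 = 0.0145 ms.
Pipeline fill: first packet needs 3·t_tx to clear all hops; remaining 65 packets each add one t_tx.
Total = (3+66-1)·t_tx + 3·t_prop = 68·1.6463 + 3·0.0145 = 112 ms.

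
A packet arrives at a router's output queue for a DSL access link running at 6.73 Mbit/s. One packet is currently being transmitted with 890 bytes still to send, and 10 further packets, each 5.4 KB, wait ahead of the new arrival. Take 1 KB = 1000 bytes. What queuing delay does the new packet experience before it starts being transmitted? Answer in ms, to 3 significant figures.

65.2 ms

Each queued packet: L/R = 43200/6730000 = 6.41902 ms.
10 queued → 64.1902 ms.
Plus remaining 7120 bits of current packet: 1.05795 ms.
Queuing delay = 65.2 ms.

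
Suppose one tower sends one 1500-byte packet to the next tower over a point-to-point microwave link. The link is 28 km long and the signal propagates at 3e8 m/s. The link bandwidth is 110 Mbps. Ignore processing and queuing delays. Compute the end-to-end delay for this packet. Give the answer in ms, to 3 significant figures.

0.202 ms

L = 1500 × 8 = 12000 bits.
Transmission delay = L/R = 12000 / 110000000 = 0.109091 ms.
Propagation delay = d/s = 28000 m / 300000000 m/s = 0.0933333 ms.
Total = 0.202 ms.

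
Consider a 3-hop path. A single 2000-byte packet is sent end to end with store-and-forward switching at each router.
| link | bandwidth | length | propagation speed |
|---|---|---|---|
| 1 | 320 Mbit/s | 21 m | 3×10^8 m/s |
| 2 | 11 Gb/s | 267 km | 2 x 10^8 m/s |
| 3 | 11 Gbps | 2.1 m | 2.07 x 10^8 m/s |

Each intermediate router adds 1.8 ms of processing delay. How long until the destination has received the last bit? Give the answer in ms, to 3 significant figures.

L = 2000 × 8 = 16000 bits.
Transmission delays (L/R per hop): 0.05, 0.00145455, 0.00145455 ms; sum = 0.0529091 ms.
Propagation delays (d/s per hop): 7e-05, 1.335, 1.01449e-05 ms; sum = 1.33508 ms.
Processing at 2 router(s): 2 × 1.8 ms = 3.6 ms.
End-to-end = 4.99 ms.

4.99 ms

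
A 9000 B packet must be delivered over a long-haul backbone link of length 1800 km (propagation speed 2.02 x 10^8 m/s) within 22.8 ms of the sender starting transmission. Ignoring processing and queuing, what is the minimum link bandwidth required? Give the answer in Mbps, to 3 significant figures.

5.18 Mbps

L = 72000 bits.
Propagation delay = 1800000 / 202000000 = 8.91089 ms.
Transmission budget = 22.8 − 8.91089 = 13.8891 ms.
R ≥ L / t_tx = 72000 bits / 0.0138891 s = 5.18 Mbps.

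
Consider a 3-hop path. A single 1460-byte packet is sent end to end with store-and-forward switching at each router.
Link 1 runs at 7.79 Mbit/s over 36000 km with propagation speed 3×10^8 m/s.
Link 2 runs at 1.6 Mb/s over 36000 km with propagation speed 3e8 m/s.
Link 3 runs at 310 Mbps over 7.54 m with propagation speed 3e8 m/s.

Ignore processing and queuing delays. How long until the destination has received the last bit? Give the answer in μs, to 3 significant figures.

L = 1460 × 8 = 11680 bits.
Transmission delays (L/R per hop): 1499.36, 7300, 37.6774 μs; sum = 8837.04 μs.
Propagation delays (d/s per hop): 120000, 120000, 0.0251333 μs; sum = 240000 μs.
End-to-end = 249000 μs.

249000 μs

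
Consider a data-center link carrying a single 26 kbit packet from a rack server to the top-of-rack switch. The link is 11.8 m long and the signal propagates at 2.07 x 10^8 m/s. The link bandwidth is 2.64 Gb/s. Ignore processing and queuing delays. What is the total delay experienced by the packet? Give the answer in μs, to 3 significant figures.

L = 26000 bits.
Transmission delay = L/R = 26000 / 2640000000 = 9.84848 μs.
Propagation delay = d/s = 11.8 m / 2.07e+08 m/s = 0.0570048 μs.
Total = 9.91 μs.

9.91 μs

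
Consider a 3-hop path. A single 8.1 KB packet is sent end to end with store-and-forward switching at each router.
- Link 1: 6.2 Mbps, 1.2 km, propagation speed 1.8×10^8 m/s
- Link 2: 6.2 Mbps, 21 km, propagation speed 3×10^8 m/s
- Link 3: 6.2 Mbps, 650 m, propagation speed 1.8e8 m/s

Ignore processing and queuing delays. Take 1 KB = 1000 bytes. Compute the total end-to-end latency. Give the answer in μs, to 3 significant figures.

31400 μs

L = 64800 bits.
Transmission delay per hop = L/R = 64800/6200000 = 10451.6 μs; 3 hops → 31354.8 μs.
Propagation delays (d/s per hop): 6.66667, 70, 3.61111 μs; sum = 80.2778 μs.
End-to-end = 31400 μs.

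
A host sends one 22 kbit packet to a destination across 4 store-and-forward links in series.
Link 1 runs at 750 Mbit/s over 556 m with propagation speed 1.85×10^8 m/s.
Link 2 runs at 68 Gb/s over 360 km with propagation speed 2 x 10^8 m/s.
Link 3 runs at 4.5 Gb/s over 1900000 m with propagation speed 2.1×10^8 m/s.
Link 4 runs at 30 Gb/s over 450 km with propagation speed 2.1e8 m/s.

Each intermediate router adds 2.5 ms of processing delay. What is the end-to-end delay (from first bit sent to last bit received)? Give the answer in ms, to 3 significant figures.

20.5 ms

L = 22000 bits.
Transmission delays (L/R per hop): 0.0293333, 0.000323529, 0.00488889, 0.000733333 ms; sum = 0.0352791 ms.
Propagation delays (d/s per hop): 0.00300541, 1.8, 9.04762, 2.14286 ms; sum = 12.9935 ms.
Processing at 3 router(s): 3 × 2.5 ms = 7.5 ms.
End-to-end = 20.5 ms.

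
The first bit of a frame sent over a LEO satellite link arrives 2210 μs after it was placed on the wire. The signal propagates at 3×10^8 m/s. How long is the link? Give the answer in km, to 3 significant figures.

d = s × t_prop = 300000000 × 0.00221 = 663 km.

663 km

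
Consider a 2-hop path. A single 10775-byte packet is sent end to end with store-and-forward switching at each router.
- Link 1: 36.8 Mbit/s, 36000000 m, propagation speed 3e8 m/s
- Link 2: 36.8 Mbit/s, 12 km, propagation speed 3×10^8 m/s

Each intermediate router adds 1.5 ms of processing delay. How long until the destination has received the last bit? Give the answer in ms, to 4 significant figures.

L = 10775 × 8 = 86200 bits.
Transmission delay per hop = L/R = 86200/36800000 = 2.34239 ms; 2 hops → 4.68478 ms.
Propagation delays (d/s per hop): 120, 0.04 ms; sum = 120.04 ms.
Processing at 1 router(s): 1 × 1.5 ms = 1.5 ms.
End-to-end = 126.2 ms.

126.2 ms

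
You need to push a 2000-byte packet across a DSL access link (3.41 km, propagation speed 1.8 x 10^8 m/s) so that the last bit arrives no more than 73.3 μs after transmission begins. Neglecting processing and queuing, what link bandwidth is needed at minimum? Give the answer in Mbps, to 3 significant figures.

294 Mbps

L = 16000 bits.
Propagation delay = 3410 / 180000000 = 18.9444 μs.
Transmission budget = 73.3 − 18.9444 = 54.3556 μs.
R ≥ L / t_tx = 16000 bits / 5.43556e-05 s = 294 Mbps.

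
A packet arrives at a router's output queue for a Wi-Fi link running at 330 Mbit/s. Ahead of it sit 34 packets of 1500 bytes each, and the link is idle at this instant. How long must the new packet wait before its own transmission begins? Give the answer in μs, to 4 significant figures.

1236 μs

Each queued packet: L/R = 12000/330000000 = 36.3636 μs.
34 queued → 1236.36 μs.
Queuing delay = 1236 μs.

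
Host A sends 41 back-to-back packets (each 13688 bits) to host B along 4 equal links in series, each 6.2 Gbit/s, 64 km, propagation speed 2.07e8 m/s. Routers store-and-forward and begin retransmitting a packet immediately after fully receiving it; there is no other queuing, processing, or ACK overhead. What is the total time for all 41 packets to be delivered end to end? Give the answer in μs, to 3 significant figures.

Per-hop transmission t_tx = L/R = 13688/6200000000 = 2.20774 μs.
Per-hop propagation t_prop = 64000/2.07e+08 = 309.179 μs.
Pipeline fill: first packet needs 4·t_tx to clear all hops; remaining 40 packets each add one t_tx.
Total = (4+41-1)·t_tx + 4·t_prop = 44·2.20774 + 4·309.179 = 1330 μs.

1330 μs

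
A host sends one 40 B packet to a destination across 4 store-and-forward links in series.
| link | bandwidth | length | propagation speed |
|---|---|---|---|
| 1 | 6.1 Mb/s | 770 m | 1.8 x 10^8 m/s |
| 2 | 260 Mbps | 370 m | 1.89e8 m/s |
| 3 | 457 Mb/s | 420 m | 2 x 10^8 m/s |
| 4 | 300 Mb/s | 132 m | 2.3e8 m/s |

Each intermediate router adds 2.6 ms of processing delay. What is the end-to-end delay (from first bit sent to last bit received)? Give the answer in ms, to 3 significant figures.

7.86 ms

L = 40 × 8 = 320 bits.
Transmission delays (L/R per hop): 0.052459, 0.00123077, 0.000700219, 0.00106667 ms; sum = 0.0554567 ms.
Propagation delays (d/s per hop): 0.00427778, 0.00195767, 0.0021, 0.000573913 ms; sum = 0.00890936 ms.
Processing at 3 router(s): 3 × 2.6 ms = 7.8 ms.
End-to-end = 7.86 ms.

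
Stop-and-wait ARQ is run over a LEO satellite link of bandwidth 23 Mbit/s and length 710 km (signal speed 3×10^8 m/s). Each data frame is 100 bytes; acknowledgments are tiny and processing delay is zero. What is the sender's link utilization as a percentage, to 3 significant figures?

t_tx = L/R = 800/23000000 = 3.47826e-05 s.
t_prop = 710000/300000000 = 0.00236667 s; RTT = 0.00473333 s.
Cycle = t_tx + RTT = 0.00476812 s.
Utilization = t_tx / cycle = 3.47826e-05/0.00476812 = 0.729 %.

0.729 %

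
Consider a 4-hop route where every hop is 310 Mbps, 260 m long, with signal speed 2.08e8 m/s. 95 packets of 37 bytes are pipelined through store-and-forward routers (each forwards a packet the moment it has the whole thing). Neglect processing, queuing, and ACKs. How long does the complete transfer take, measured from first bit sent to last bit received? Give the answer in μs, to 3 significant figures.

Per-hop transmission t_tx = L/R = 296/310000000 = 0.954839 μs.
Per-hop propagation t_prop = 260/208000000 = 1.25 μs.
Pipeline fill: first packet needs 4·t_tx to clear all hops; remaining 94 packets each add one t_tx.
Total = (4+95-1)·t_tx + 4·t_prop = 98·0.954839 + 4·1.25 = 98.6 μs.

98.6 μs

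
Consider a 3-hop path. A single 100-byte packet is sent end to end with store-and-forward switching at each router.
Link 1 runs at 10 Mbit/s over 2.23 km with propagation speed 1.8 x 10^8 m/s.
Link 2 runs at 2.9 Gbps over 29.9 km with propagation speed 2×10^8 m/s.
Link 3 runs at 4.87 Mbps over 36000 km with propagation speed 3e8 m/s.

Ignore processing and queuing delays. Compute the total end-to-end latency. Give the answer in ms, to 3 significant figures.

120 ms

L = 100 × 8 = 800 bits.
Transmission delays (L/R per hop): 0.08, 0.000275862, 0.164271 ms; sum = 0.244547 ms.
Propagation delays (d/s per hop): 0.0123889, 0.1495, 120 ms; sum = 120.162 ms.
End-to-end = 120 ms.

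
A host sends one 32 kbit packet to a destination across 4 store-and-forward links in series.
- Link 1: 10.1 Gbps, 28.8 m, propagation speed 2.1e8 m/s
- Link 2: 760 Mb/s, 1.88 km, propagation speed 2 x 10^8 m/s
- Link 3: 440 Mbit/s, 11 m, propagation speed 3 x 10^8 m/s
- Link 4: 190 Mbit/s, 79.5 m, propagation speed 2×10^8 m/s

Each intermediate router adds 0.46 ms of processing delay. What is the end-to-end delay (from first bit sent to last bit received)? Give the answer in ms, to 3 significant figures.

1.68 ms

L = 32000 bits.
Transmission delays (L/R per hop): 0.00316832, 0.0421053, 0.0727273, 0.168421 ms; sum = 0.286422 ms.
Propagation delays (d/s per hop): 0.000137143, 0.0094, 3.66667e-05, 0.0003975 ms; sum = 0.00997131 ms.
Processing at 3 router(s): 3 × 0.46 ms = 1.38 ms.
End-to-end = 1.68 ms.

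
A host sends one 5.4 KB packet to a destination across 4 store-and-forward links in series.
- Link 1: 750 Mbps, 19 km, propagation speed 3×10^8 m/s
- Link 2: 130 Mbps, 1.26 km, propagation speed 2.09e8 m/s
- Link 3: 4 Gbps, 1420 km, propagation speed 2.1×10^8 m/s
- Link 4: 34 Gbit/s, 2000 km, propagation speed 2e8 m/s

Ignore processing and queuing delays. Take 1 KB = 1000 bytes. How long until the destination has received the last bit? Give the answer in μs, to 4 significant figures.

17230 μs

L = 43200 bits.
Transmission delays (L/R per hop): 57.6, 332.308, 10.8, 1.27059 μs; sum = 401.978 μs.
Propagation delays (d/s per hop): 63.3333, 6.02871, 6761.9, 10000 μs; sum = 16831.3 μs.
End-to-end = 17230 μs.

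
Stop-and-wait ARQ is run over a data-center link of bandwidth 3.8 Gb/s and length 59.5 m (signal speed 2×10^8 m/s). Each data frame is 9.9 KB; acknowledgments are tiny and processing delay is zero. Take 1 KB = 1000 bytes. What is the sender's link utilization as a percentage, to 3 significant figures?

97.2 %

t_tx = L/R = 79200/3800000000 = 2.08421e-05 s.
t_prop = 59.5/200000000 = 2.975e-07 s; RTT = 5.95e-07 s.
Cycle = t_tx + RTT = 2.14371e-05 s.
Utilization = t_tx / cycle = 2.08421e-05/2.14371e-05 = 97.2 %.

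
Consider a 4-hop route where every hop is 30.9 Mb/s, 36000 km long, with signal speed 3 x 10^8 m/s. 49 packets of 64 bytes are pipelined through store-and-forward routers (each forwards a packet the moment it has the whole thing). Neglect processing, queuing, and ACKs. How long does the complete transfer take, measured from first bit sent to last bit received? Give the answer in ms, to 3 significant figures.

Per-hop transmission t_tx = L/R = 512/30900000 = 0.0165696 ms.
Per-hop propagation t_prop = 36000000/300000000 = 120 ms.
Pipeline fill: first packet needs 4·t_tx to clear all hops; remaining 48 packets each add one t_tx.
Total = (4+49-1)·t_tx + 4·t_prop = 52·0.0165696 + 4·120 = 481 ms.

481 ms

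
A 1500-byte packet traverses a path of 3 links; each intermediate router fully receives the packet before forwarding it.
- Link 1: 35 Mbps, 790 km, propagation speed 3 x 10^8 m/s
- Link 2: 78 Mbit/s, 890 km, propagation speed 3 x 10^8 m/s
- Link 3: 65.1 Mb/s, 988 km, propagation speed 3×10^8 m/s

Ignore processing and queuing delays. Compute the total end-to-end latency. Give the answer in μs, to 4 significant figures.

L = 1500 × 8 = 12000 bits.
Transmission delays (L/R per hop): 342.857, 153.846, 184.332 μs; sum = 681.035 μs.
Propagation delays (d/s per hop): 2633.33, 2966.67, 3293.33 μs; sum = 8893.33 μs.
End-to-end = 9574 μs.

9574 μs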